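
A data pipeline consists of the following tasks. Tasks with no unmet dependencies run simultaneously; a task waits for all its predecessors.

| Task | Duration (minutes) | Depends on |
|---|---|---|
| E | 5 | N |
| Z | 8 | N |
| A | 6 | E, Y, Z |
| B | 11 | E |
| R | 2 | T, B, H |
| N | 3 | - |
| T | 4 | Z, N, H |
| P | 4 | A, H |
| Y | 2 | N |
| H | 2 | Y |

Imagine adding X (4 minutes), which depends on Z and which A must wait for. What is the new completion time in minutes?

25

Originally the data pipeline takes 21 minutes.
With X inserted, A now waits for max(E, Y, Z, X).
New critical path: N→Z→X→A→P = 3+8+4+6+4 = 25 ⇒ 25 minutes.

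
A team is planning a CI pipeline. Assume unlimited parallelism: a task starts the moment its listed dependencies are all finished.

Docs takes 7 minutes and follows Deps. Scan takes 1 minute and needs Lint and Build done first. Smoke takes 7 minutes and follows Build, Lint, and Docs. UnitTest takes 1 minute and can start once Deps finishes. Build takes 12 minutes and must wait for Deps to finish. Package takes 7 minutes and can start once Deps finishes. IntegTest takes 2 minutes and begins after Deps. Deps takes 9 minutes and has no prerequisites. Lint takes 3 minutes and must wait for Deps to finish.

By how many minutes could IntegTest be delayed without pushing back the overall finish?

The longest chain is Deps→Build→Smoke = 9+12+7 = 28; overall finish 28 minutes.
IntegTest finishes as early as 11 and must finish by 28.
Slack of IntegTest = 26 − 9 = 17 minutes.

17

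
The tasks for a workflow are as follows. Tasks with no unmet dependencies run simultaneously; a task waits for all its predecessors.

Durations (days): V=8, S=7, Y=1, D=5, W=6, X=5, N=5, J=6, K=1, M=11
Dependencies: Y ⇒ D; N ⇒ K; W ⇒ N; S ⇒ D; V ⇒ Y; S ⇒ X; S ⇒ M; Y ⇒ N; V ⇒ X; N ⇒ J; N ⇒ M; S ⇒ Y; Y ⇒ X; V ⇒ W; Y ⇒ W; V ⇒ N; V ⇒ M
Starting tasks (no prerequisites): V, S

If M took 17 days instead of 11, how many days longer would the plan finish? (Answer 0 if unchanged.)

6

The binding path is V→Y→W→N→M = 8+1+6+5+11 = 31; finish at 31 days.
M is on the critical path; changing it to 17 makes that path 37 days.
No other chain overtakes it, so the finish is 37 days.
Change in finish: 37 − 31 = +6 days.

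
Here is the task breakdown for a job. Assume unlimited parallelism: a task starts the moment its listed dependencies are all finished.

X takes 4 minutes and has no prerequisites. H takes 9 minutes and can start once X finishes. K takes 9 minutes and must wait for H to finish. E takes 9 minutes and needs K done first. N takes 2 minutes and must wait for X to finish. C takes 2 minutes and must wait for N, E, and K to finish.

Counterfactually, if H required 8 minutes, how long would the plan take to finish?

32

Baseline: X→H→K→E→C = 4+9+9+9+2 = 33 → 33 minutes.
H lies on that path, so at 8 minutes the path becomes 32 minutes.
That remains the longest chain; total 32 minutes.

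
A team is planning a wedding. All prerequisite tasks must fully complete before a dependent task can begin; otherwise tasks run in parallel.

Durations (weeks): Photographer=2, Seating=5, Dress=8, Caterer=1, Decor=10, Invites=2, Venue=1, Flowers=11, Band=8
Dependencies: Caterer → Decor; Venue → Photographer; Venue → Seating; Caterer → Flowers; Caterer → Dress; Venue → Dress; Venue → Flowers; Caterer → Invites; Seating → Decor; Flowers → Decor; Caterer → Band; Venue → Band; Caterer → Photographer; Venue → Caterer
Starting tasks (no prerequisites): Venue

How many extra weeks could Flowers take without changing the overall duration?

0

Venue→Caterer→Flowers→Decor = 1+1+11+10 = 23 sets the makespan at 23 weeks.
Longest path through Flowers: 23 weeks (earliest finish 13, latest finish 13).
Float = 23 − 23 = 0.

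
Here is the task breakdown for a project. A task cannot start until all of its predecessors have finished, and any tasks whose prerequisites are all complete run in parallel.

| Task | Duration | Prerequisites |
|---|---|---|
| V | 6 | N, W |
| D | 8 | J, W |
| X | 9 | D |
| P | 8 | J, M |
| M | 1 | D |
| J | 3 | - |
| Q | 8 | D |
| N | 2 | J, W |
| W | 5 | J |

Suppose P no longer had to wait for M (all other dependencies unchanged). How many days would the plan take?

Before: longest chain J→W→D→M→P = 3+5+8+1+8 = 25, finish 25.
Without M→P, P's earliest start moves from 17 to 3.
The longest chain is now J→W→D→X = 3+5+8+9 = 25, so the plan takes 25 days.

25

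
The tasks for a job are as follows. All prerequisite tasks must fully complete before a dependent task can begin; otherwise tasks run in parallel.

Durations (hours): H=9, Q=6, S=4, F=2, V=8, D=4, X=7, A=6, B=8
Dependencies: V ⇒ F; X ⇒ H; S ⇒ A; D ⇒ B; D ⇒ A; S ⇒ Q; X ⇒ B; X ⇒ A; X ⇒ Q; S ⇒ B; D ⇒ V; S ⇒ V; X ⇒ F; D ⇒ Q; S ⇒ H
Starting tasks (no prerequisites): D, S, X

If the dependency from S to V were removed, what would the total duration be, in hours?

With the dependency in place, X→H = 7+9 = 16 sets the finish at 16 hours.
Dropping S→V doesn't change V's earliest start (4); another predecessor still binds.
After: X→H = 7+9 = 16 → 16 hours.

16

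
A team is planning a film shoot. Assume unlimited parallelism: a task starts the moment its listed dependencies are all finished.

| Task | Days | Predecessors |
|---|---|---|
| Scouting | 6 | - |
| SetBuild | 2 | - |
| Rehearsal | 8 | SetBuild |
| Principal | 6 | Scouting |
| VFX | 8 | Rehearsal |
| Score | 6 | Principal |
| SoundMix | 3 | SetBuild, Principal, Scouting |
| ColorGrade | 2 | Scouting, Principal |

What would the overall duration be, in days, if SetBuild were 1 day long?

18

Actual critical path: SetBuild→Rehearsal→VFX = 2+8+8 = 18 ⇒ 18 days.
SetBuild is on the critical path; changing it to 1 makes that path 17 days.
New critical path: Scouting→Principal→Score = 6+6+6 = 18 ⇒ 18 days.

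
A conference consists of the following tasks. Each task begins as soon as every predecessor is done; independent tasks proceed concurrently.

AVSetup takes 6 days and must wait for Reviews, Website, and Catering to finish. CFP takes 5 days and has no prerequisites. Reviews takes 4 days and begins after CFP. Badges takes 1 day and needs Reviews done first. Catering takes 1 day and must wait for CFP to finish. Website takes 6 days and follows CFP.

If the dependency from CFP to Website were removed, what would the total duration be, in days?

With the dependency in place, CFP→Website→AVSetup = 5+6+6 = 17 sets the finish at 17 days.
Without CFP→Website, Website's earliest start moves from 5 to 0.
The longest chain is now CFP→Reviews→AVSetup = 5+4+6 = 15, so the plan takes 15 days.

15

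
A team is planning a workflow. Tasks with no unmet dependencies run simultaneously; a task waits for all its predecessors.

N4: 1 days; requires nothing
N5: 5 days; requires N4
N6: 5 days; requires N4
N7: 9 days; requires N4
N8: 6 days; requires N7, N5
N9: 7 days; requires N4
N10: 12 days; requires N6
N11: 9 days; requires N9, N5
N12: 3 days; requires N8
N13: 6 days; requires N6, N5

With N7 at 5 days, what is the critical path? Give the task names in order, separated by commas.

N4, N6, N10

Baseline: N4→N7→N8→N12 = 1+9+6+3 = 19 → 19 days.
Since N7 is critical, the -4 change carries straight to that chain (now 15 days).
The binding chain switches to N4→N6→N10 = 1+5+12 = 18; finish 18 days.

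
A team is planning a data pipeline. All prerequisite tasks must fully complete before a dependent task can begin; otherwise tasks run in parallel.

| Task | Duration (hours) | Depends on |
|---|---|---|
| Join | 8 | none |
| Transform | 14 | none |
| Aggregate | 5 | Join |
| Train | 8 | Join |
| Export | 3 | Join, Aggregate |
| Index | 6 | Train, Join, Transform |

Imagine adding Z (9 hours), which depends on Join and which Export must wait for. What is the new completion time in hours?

22

Originally the data pipeline takes 22 hours.
With Z inserted, Export now waits for max(Join, Aggregate, Z).
New critical path: Join→Train→Index = 8+8+6 = 22 ⇒ 22 hours.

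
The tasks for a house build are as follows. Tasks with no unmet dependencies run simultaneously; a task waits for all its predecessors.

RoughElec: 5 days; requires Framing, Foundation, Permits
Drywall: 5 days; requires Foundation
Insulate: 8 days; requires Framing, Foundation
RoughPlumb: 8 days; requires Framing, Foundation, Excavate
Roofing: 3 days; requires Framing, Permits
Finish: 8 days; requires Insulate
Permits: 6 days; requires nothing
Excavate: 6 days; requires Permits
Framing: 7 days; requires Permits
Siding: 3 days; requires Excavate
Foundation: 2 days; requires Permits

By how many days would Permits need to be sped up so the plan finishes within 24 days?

Current finish: 29 days; target: 24.
Permits is on every critical path, so each day cut from Permits cuts the finish by one (this holds down to a finish of 24).
Need 29 − 24 = 5 days off Permits → Permits becomes 1 day, finish becomes 24.

5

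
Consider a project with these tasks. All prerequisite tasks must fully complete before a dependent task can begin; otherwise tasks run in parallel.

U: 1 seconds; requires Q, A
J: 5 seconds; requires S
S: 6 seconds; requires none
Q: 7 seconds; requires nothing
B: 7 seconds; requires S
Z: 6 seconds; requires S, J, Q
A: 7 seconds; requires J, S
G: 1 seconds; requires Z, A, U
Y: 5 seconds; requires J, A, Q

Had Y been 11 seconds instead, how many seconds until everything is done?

As given, the longest chain is S→J→A→Y = 6+5+7+5 = 23, so the finish is 23 seconds.
Y lies on that path, so at 11 seconds the path becomes 29 seconds.
That remains the longest chain; total 29 seconds.

29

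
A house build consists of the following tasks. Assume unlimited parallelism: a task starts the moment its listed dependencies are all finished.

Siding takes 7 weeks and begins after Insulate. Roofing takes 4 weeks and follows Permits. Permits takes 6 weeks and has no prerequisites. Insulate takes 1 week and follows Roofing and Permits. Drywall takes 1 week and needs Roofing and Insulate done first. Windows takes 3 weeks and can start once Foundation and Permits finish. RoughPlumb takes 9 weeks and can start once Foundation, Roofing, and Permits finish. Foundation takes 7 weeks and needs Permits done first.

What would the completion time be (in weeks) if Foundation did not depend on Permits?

19

Original critical path: Permits→Foundation→RoughPlumb = 6+7+9 = 22 ⇒ 22 weeks.
Without Permits→Foundation, Foundation's earliest start moves from 6 to 0.
After: Permits→Roofing→RoughPlumb = 6+4+9 = 19 → 19 weeks.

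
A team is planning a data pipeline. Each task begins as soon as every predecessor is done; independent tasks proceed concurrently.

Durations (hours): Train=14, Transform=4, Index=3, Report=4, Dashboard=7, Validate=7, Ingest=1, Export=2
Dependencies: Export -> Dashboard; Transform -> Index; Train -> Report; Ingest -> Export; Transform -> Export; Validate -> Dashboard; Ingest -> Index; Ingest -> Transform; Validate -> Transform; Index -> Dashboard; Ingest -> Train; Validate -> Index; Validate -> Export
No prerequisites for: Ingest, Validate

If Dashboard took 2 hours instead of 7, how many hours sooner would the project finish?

As given, the longest chain is Validate→Transform→Index→Dashboard = 7+4+3+7 = 21, so the finish is 21 hours.
Since Dashboard is critical, the -5 change carries straight to that chain (now 16 hours).
The binding chain switches to Ingest→Train→Report = 1+14+4 = 19; finish 19 hours.
Change in finish: 19 − 21 = -2 hours.

2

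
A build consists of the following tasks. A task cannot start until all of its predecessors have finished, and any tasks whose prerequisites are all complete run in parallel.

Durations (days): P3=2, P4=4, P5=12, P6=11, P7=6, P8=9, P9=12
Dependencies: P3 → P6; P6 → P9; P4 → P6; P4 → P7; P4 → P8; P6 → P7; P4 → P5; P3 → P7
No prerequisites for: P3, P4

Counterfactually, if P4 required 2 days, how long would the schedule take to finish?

Actual critical path: P4→P6→P9 = 4+11+12 = 27 ⇒ 27 days.
P4 is on the critical path; changing it to 2 makes that path 25 days.
New critical path: P3→P6→P9 = 2+11+12 = 25 ⇒ 25 days.

25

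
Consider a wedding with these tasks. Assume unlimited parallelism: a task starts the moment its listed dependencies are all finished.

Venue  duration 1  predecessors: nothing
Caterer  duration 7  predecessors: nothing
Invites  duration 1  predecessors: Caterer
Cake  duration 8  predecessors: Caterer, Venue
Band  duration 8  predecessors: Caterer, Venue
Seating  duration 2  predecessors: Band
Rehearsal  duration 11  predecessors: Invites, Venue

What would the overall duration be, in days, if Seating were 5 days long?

20

As given, the longest chain is Caterer→Invites→Rehearsal = 7+1+11 = 19, so the finish is 19 days.
The longest path through Seating is only 17 days, so Seating has float 2.
Now Caterer→Band→Seating = 7+8+5 = 20 is longest, so the finish becomes 20 days.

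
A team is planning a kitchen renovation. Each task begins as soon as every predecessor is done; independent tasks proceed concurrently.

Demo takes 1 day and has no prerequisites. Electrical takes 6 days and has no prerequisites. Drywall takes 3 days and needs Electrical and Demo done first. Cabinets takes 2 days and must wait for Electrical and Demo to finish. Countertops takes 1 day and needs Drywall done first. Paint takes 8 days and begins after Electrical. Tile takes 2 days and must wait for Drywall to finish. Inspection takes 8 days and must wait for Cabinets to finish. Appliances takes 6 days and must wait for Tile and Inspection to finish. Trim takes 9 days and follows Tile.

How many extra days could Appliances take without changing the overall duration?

Critical path: Electrical→Cabinets→Inspection→Appliances = 6+2+8+6 = 22, so the finish is 22 days.
Longest path through Appliances: 22 days (earliest finish 22, latest finish 22).
Slack of Appliances = 16 − 16 = 0 days.

0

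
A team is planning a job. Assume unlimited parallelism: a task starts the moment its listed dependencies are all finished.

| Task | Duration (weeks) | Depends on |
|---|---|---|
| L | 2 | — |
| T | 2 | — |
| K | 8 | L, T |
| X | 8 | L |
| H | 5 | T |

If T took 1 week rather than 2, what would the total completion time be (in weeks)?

Actual critical path: T→K = 2+8 = 10 ⇒ 10 weeks.
Since T is critical, the -1 change carries straight to that chain (now 9 weeks).
Now L→K = 2+8 = 10 is longest, so the finish becomes 10 weeks.

10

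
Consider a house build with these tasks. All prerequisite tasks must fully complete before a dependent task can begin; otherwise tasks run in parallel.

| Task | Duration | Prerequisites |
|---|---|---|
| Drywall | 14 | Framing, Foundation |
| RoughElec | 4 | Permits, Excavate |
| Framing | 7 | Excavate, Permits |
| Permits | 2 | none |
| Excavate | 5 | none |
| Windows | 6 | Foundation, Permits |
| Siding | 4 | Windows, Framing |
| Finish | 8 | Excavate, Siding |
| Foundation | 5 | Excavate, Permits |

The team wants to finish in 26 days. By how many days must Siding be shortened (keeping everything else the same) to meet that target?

Current finish: 28 days; target: 26.
Siding is on every critical path, so each day cut from Siding cuts the finish by one (this holds down to a finish of 26).
Need 28 − 26 = 2 days off Siding → Siding becomes 2 days, finish becomes 26.

2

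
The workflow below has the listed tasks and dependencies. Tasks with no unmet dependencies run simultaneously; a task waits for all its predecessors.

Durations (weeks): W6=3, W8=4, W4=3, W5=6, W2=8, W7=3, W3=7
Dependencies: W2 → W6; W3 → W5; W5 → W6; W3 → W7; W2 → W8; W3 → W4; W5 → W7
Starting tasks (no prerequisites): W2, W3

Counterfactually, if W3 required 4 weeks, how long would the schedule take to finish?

13

As given, the longest chain is W3→W5→W6 = 7+6+3 = 16, so the finish is 16 weeks.
W3 is on the critical path; changing it to 4 makes that path 13 weeks.
No other chain overtakes it, so the finish is 13 weeks.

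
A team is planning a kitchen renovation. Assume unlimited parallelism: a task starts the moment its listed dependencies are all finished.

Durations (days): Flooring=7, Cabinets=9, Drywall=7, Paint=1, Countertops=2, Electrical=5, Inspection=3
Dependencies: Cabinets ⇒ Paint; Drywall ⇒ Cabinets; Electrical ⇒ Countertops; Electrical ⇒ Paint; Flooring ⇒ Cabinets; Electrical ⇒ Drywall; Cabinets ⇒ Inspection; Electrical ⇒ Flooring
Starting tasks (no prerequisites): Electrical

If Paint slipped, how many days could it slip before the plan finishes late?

2

Electrical→Drywall→Cabinets→Inspection = 5+7+9+3 = 24 sets the makespan at 24 days.
The longest chain containing Paint totals 22 days.
Float = 24 − 22 = 2.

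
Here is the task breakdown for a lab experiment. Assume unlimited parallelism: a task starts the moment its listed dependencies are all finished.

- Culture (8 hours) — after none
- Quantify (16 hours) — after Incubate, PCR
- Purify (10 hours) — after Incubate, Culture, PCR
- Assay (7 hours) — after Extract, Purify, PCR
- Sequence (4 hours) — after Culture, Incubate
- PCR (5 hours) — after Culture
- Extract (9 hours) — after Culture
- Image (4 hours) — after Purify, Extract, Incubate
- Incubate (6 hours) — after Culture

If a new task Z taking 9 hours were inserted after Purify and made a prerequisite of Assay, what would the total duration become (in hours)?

40

Originally the job takes 31 hours.
With Z inserted, Assay now waits for max(Extract, Purify, PCR, Z).
New critical path: Culture→Incubate→Purify→Z→Assay = 8+6+10+9+7 = 40 ⇒ 40 hours.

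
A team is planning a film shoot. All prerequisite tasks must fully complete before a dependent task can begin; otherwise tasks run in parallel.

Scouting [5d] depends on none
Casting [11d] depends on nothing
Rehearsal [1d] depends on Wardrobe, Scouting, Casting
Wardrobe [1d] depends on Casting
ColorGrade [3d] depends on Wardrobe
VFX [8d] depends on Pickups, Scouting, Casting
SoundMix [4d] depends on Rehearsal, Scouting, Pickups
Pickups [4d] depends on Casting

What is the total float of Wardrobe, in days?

6

Critical path: Casting→Pickups→VFX = 11+4+8 = 23, so the finish is 23 days.
Longest path through Wardrobe: 17 days (earliest finish 12, latest finish 18).
So Wardrobe can slip 18 − 12 = 6 days.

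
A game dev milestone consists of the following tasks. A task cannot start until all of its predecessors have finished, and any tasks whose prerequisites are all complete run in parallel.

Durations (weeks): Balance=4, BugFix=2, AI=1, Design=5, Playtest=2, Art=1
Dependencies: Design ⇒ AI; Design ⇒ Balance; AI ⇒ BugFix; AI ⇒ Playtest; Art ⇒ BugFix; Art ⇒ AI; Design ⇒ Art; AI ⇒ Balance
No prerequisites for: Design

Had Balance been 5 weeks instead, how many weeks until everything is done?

Actual critical path: Design→Art→AI→Balance = 5+1+1+4 = 11 ⇒ 11 weeks.
Balance is on the critical path; changing it to 5 makes that path 12 weeks.
No other chain overtakes it, so the finish is 12 weeks.

12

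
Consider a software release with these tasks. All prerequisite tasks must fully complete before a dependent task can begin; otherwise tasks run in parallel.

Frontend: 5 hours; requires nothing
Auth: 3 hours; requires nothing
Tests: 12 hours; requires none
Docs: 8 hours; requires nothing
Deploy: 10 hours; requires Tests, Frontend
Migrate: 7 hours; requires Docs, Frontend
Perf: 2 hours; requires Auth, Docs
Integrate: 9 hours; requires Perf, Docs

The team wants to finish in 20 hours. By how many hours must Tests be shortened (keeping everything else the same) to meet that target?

Current finish: 22 hours; target: 20.
Tests is on every critical path, so each hour cut from Tests cuts the finish by one (this holds down to a finish of 19).
Need 22 − 20 = 2 hours off Tests → Tests becomes 10 hours, finish becomes 20.

2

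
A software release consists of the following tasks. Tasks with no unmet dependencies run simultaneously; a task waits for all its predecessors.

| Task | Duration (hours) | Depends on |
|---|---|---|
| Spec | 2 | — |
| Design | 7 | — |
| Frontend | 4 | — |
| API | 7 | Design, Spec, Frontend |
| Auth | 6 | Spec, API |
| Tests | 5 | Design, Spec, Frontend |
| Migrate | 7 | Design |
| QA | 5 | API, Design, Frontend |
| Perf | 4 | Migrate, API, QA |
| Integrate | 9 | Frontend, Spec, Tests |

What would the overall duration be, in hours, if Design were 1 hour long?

20

Baseline: Design→API→QA→Perf = 7+7+5+4 = 23 → 23 hours.
Since Design is critical, the -6 change carries straight to that chain (now 17 hours).
Now Frontend→API→QA→Perf = 4+7+5+4 = 20 is longest, so the finish becomes 20 hours.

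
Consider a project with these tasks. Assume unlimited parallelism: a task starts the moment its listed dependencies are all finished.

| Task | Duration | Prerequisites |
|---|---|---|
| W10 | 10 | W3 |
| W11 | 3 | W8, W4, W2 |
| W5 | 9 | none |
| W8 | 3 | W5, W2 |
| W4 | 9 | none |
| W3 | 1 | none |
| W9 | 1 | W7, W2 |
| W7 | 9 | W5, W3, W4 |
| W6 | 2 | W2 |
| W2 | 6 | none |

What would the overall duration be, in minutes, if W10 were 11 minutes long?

19

Actual critical path: W4→W7→W9 = 9+9+1 = 19 ⇒ 19 minutes.
W10 is off the critical path — its longest chain is 11 minutes, giving 8 of slack.
That remains the longest chain; total 19 minutes.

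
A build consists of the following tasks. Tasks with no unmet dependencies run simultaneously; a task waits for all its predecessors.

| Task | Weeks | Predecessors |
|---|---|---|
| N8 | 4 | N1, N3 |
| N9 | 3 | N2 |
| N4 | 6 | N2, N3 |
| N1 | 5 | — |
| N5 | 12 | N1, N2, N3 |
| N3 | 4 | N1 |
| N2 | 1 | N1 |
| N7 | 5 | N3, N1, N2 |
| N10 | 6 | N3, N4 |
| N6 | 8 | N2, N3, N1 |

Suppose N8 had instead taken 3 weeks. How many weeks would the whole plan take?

Actual critical path: N1→N3→N4→N10 = 5+4+6+6 = 21 ⇒ 21 weeks.
N8 is off the critical path — its longest chain is 13 weeks, giving 8 of slack.
The critical path is still N1→N3→N4→N10; finish is now 21 weeks.

21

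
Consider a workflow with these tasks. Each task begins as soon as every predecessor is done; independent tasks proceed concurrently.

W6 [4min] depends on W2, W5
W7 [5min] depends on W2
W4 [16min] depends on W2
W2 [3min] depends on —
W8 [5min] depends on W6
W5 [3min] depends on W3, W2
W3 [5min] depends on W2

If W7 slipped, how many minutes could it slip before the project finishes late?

12

The longest chain is W2→W3→W5→W6→W8 = 3+5+3+4+5 = 20; overall finish 20 minutes.
Longest path through W7: 8 minutes (earliest finish 8, latest finish 20).
Float = 20 − 8 = 12.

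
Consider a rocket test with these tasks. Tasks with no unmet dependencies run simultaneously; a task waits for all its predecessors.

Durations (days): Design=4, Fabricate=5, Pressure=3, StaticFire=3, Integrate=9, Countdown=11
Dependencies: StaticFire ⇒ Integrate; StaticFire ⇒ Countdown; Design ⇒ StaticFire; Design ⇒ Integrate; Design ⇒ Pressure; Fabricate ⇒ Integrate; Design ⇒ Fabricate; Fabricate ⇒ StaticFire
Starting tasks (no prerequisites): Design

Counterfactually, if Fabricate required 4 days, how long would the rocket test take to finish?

As given, the longest chain is Design→Fabricate→StaticFire→Countdown = 4+5+3+11 = 23, so the finish is 23 days.
Fabricate lies on that path, so at 4 days the path becomes 22 days.
No other chain overtakes it, so the finish is 22 days.

22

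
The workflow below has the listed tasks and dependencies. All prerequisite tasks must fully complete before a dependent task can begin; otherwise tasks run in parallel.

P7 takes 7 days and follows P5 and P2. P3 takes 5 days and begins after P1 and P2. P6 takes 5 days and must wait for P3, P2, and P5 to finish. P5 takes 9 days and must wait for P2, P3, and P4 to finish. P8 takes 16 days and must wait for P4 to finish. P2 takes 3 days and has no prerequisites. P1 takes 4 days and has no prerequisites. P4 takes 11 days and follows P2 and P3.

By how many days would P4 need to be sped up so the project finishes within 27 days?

9

Current finish: 36 days; target: 27.
P4 is on every critical path, so each day cut from P4 cuts the finish by one (this holds down to a finish of 26).
Need 36 − 27 = 9 days off P4 → P4 becomes 2 days, finish becomes 27.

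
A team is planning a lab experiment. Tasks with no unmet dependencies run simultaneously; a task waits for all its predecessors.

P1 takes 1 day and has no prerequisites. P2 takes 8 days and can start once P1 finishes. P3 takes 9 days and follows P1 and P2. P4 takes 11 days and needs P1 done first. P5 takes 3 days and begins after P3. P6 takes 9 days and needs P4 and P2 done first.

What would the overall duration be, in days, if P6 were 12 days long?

24

As given, the longest chain is P1→P4→P6 = 1+11+9 = 21, so the finish is 21 days.
P6 lies on that path, so at 12 days the path becomes 24 days.
The critical path is still P1→P4→P6; finish is now 24 days.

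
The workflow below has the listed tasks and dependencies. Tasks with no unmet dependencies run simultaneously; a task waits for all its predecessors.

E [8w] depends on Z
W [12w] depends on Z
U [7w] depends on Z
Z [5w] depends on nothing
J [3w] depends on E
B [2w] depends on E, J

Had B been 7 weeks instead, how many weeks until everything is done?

23

The binding path is Z→E→J→B = 5+8+3+2 = 18; finish at 18 weeks.
B lies on that path, so at 7 weeks the path becomes 23 weeks.
The critical path is still Z→E→J→B; finish is now 23 weeks.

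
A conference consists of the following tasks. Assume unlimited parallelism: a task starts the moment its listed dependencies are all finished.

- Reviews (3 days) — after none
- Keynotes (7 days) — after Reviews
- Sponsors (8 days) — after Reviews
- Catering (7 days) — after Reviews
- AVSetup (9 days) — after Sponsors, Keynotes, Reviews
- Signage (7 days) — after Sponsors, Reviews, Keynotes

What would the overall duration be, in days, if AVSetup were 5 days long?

18

Actual critical path: Reviews→Sponsors→AVSetup = 3+8+9 = 20 ⇒ 20 days.
AVSetup is on the critical path; changing it to 5 makes that path 16 days.
Now Reviews→Sponsors→Signage = 3+8+7 = 18 is longest, so the finish becomes 18 days.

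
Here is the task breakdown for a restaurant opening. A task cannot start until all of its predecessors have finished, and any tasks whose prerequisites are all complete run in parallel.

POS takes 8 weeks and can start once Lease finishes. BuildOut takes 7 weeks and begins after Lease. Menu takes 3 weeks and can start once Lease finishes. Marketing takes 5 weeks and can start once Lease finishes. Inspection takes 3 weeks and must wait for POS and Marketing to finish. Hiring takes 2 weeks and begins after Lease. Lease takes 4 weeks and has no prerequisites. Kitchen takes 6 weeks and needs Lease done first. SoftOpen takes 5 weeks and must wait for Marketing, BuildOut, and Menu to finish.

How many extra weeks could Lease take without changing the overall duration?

0

Critical path: Lease→BuildOut→SoftOpen = 4+7+5 = 16, so the finish is 16 weeks.
Lease finishes as early as 4 and must finish by 4.
Slack of Lease = 0 − 0 = 0 weeks.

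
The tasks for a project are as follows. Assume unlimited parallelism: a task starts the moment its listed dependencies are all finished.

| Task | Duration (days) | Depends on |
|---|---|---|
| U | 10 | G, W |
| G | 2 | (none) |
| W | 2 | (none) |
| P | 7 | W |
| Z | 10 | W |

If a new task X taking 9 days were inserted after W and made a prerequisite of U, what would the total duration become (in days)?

Originally the plan takes 12 days.
With X inserted, U now waits for max(G, W, X).
New critical path: W→X→U = 2+9+10 = 21 ⇒ 21 days.

21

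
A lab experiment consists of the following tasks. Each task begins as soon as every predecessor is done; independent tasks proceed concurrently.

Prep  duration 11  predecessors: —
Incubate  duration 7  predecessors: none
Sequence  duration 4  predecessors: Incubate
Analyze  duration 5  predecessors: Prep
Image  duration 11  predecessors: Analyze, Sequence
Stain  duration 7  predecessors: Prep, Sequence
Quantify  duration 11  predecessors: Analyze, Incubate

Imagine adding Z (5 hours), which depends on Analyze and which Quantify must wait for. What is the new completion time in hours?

Originally the schedule takes 27 hours.
With Z inserted, Quantify now waits for max(Analyze, Incubate, Z).
New critical path: Prep→Analyze→Z→Quantify = 11+5+5+11 = 32 ⇒ 32 hours.

32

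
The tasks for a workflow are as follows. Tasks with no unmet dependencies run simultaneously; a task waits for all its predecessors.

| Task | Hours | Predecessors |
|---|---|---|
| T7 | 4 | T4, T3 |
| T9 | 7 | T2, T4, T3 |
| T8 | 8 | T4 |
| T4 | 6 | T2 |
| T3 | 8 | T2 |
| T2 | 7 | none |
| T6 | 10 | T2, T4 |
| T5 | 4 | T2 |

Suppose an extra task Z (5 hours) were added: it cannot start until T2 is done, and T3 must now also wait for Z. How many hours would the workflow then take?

Originally the workflow takes 23 hours.
With Z inserted, T3 now waits for max(T2, Z).
New critical path: T2→Z→T3→T9 = 7+5+8+7 = 27 ⇒ 27 hours.

27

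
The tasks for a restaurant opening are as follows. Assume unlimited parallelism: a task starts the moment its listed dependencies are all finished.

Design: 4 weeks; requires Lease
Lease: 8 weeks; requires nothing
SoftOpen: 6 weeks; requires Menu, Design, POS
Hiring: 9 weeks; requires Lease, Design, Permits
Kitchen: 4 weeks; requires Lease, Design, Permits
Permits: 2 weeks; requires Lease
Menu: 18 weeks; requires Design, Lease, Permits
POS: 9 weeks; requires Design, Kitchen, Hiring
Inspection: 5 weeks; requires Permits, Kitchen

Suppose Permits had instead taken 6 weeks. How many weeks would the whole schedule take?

Baseline: Lease→Design→Hiring→POS→SoftOpen = 8+4+9+9+6 = 36 → 36 weeks.
Permits is off the critical path — its longest chain is 34 weeks, giving 2 of slack.
Now Lease→Permits→Hiring→POS→SoftOpen = 8+6+9+9+6 = 38 is longest, so the finish becomes 38 weeks.

38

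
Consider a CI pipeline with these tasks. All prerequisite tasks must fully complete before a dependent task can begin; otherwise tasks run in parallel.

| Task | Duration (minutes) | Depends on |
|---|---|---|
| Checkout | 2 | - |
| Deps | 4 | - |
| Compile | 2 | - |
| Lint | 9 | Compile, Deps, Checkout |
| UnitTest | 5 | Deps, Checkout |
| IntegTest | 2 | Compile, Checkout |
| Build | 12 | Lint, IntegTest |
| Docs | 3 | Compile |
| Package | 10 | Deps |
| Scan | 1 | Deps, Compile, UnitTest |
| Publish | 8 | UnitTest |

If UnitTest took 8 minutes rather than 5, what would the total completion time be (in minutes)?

Baseline: Deps→Lint→Build = 4+9+12 = 25 → 25 minutes.
UnitTest is off the critical path — its longest chain is 17 minutes, giving 8 of slack.
The critical path is still Deps→Lint→Build; finish is now 25 minutes.

25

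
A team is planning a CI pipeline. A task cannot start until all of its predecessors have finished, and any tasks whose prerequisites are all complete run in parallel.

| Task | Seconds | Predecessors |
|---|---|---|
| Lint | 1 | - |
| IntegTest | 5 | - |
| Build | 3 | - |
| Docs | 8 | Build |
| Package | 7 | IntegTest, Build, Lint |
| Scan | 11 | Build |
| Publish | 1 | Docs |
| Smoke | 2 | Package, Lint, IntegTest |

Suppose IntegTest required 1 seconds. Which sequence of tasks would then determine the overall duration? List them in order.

Build, Scan

Baseline: IntegTest→Package→Smoke = 5+7+2 = 14 → 14 seconds.
Since IntegTest is critical, the -4 change carries straight to that chain (now 10 seconds).
The binding chain switches to Build→Scan = 3+11 = 14; finish 14 seconds.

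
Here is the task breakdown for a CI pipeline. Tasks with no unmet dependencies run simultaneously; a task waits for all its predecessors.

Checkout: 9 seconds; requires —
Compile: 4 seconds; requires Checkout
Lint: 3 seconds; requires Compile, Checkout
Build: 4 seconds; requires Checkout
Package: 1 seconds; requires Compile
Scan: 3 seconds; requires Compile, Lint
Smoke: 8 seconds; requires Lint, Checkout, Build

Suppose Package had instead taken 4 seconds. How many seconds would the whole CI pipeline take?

24

Baseline: Checkout→Compile→Lint→Smoke = 9+4+3+8 = 24 → 24 seconds.
Package is off the critical path — its longest chain is 14 seconds, giving 10 of slack.
No other chain overtakes it, so the finish is 24 seconds.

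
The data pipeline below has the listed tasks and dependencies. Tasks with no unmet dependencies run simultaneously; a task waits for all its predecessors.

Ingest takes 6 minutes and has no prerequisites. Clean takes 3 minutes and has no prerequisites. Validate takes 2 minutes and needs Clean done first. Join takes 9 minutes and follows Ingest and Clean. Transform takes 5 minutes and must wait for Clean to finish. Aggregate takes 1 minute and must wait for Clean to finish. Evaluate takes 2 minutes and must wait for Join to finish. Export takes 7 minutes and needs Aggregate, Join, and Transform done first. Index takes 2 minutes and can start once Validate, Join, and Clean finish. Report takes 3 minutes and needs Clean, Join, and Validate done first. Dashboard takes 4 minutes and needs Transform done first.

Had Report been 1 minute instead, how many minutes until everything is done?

22

Actual critical path: Ingest→Join→Export = 6+9+7 = 22 ⇒ 22 minutes.
Report has 4 minutes of float (longest path through it is 18).
The critical path is still Ingest→Join→Export; finish is now 22 minutes.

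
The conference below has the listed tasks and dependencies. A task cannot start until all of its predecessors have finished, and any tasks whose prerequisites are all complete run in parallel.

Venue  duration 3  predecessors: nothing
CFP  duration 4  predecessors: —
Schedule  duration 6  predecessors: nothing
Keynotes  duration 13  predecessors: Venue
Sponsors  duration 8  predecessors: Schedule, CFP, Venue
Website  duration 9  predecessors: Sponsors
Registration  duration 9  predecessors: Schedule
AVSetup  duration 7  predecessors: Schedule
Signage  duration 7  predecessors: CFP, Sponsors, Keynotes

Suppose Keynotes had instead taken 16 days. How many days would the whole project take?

Critical path before the change: Venue→Keynotes→Signage = 3+13+7 = 23 giving 23 days.
Keynotes is on the critical path; changing it to 16 makes that path 26 days.
That remains the longest chain; total 26 days.

26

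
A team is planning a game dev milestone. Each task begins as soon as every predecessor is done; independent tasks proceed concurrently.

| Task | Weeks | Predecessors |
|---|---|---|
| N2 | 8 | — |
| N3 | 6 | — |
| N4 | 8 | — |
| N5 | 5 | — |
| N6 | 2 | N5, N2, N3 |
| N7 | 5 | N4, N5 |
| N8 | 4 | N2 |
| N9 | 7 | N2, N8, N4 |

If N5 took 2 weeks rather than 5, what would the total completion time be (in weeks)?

The binding path is N2→N8→N9 = 8+4+7 = 19; finish at 19 weeks.
N5 has 9 weeks of float (longest path through it is 10).
That remains the longest chain; total 19 weeks.

19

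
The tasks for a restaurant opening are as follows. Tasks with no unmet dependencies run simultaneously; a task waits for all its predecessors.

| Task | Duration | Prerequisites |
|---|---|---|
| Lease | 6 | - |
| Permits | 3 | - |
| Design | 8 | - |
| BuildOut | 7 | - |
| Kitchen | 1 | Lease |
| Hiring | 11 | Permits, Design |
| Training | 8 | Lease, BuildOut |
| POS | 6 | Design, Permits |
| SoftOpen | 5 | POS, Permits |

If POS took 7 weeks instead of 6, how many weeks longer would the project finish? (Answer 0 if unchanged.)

Critical path before the change: Design→POS→SoftOpen = 8+6+5 = 19 giving 19 weeks.
POS lies on that path, so at 7 weeks the path becomes 20 weeks.
That remains the longest chain; total 20 weeks.
Change in finish: 20 − 19 = +1 weeks.

1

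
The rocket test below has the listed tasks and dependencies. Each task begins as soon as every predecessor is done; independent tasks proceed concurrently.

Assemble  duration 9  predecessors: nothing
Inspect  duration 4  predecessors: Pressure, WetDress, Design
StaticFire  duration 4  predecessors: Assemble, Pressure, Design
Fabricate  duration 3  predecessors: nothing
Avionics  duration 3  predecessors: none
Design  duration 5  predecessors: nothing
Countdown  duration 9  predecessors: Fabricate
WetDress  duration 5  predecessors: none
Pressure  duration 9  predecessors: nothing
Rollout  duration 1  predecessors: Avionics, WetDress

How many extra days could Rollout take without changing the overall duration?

7

Assemble→StaticFire = 9+4 = 13 sets the makespan at 13 days.
The longest chain containing Rollout totals 6 days.
Slack of Rollout = 12 − 5 = 7 days.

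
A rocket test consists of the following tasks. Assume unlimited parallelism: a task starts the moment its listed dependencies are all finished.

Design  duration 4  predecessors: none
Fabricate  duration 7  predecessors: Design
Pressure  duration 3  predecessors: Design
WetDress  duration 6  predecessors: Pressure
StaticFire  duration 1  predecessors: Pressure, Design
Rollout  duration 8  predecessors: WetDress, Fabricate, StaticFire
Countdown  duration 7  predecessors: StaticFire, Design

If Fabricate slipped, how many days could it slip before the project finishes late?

Critical path: Design→Pressure→WetDress→Rollout = 4+3+6+8 = 21, so the finish is 21 days.
The longest chain containing Fabricate totals 19 days.
Float = 21 − 19 = 2.

2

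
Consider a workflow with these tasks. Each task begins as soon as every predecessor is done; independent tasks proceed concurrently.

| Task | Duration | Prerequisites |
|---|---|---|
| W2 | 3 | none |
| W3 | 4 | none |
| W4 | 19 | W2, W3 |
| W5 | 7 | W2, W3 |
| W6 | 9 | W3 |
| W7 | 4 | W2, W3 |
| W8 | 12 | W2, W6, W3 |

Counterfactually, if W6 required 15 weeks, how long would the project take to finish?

31

Actual critical path: W3→W6→W8 = 4+9+12 = 25 ⇒ 25 weeks.
Since W6 is critical, the +6 change carries straight to that chain (now 31 weeks).
That remains the longest chain; total 31 weeks.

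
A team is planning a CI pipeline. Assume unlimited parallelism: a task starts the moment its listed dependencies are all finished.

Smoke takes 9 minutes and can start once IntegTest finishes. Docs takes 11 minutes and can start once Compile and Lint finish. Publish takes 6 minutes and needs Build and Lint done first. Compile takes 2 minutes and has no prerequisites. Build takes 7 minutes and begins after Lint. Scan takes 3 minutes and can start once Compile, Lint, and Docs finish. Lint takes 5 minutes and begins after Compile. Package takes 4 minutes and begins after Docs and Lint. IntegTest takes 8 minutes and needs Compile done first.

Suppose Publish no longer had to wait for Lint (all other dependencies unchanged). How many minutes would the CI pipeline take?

Original critical path: Compile→Lint→Docs→Package = 2+5+11+4 = 22 ⇒ 22 minutes.
Dropping Lint→Publish doesn't change Publish's earliest start (14); another predecessor still binds.
New critical path: Compile→Lint→Docs→Package = 2+5+11+4 = 22 ⇒ 22 minutes.

22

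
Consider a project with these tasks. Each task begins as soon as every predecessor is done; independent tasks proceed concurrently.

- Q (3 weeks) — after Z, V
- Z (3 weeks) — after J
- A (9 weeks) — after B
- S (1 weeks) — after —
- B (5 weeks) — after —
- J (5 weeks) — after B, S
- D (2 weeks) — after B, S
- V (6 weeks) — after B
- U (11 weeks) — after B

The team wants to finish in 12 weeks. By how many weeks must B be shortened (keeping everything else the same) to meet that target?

Current finish: 16 weeks; target: 12.
B is on every critical path, so each week cut from B cuts the finish by one (this holds down to a finish of 12).
Need 16 − 12 = 4 weeks off B → B becomes 1 week, finish becomes 12.

4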